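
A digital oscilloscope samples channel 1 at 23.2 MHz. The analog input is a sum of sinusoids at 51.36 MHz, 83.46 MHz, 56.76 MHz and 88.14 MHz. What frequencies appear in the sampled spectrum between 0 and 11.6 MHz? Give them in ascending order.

fs/2 = 11.6 MHz.
51.36 MHz mod fs = 4.96 MHz.
4.96 MHz ≤ fs/2 = 11.6 MHz, appears at 4.96 MHz.
83.46 MHz mod fs = 13.86 MHz.
13.86 MHz > fs/2 = 11.6 MHz, folds to fs − 13.86 MHz = 9.34 MHz.
56.76 MHz mod fs = 10.36 MHz.
10.36 MHz ≤ fs/2 = 11.6 MHz, appears at 10.36 MHz.
88.14 MHz mod fs = 18.54 MHz.
18.54 MHz > fs/2 = 11.6 MHz, folds to fs − 18.54 MHz = 4.66 MHz.
Distinct values: {4.66 MHz, 4.96 MHz, 9.34 MHz, 10.36 MHz}.

4.66 MHz, 4.96 MHz, 9.34 MHz, 10.36 MHz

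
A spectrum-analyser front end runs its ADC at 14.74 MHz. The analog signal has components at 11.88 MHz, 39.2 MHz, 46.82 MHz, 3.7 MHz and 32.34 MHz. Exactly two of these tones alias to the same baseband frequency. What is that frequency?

fs/2 = 7.37 MHz.
11.88 MHz > fs/2 = 7.37 MHz, folds to fs − 11.88 MHz = 2.86 MHz.
39.2 MHz mod fs = 9.72 MHz.
9.72 MHz > fs/2 = 7.37 MHz, folds to fs − 9.72 MHz = 5.02 MHz.
46.82 MHz mod fs = 2.6 MHz.
2.6 MHz ≤ fs/2 = 7.37 MHz, appears at 2.6 MHz.
3.7 MHz ≤ fs/2 = 7.37 MHz, passes unchanged.
32.34 MHz mod fs = 2.86 MHz.
2.86 MHz ≤ fs/2 = 7.37 MHz, appears at 2.86 MHz.
11.88 MHz and 32.34 MHz both map to 2.86 MHz.

2.86 MHz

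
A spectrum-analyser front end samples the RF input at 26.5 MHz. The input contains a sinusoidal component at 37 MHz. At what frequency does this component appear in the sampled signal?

10.5 MHz

37 MHz mod fs = 10.5 MHz.
10.5 MHz ≤ fs/2 = 13.25 MHz, appears at 10.5 MHz.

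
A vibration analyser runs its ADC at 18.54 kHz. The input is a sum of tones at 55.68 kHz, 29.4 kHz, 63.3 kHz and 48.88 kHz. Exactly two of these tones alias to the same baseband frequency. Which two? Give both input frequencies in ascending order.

29.4 kHz, 63.3 kHz

fs/2 = 9.27 kHz.
55.68 kHz mod fs = 0.06 kHz.
0.06 kHz ≤ fs/2 = 9.27 kHz, appears at 0.06 kHz.
29.4 kHz mod fs = 10.86 kHz.
10.86 kHz > fs/2 = 9.27 kHz, folds to fs − 10.86 kHz = 7.68 kHz.
63.3 kHz mod fs = 7.68 kHz.
7.68 kHz ≤ fs/2 = 9.27 kHz, appears at 7.68 kHz.
48.88 kHz mod fs = 11.8 kHz.
11.8 kHz > fs/2 = 9.27 kHz, folds to fs − 11.8 kHz = 6.74 kHz.
29.4 kHz and 63.3 kHz both map to 7.68 kHz.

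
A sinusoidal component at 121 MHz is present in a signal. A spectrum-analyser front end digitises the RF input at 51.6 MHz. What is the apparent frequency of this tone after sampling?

121 MHz mod fs = 17.8 MHz.
17.8 MHz ≤ fs/2 = 25.8 MHz, appears at 17.8 MHz.

17.8 MHz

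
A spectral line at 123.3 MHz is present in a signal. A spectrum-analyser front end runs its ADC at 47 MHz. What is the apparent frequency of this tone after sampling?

17.7 MHz

123.3 MHz mod fs = 29.3 MHz.
29.3 MHz > fs/2 = 23.5 MHz, folds to fs − 29.3 MHz = 17.7 MHz.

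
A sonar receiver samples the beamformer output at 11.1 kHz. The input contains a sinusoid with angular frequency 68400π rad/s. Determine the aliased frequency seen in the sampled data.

0.9 kHz

ω = 68400π rad/s → f = ω/(2π) = 34200 Hz = 34.2 kHz.
34.2 kHz mod fs = 0.9 kHz.
0.9 kHz ≤ fs/2 = 5.55 kHz, appears at 0.9 kHz.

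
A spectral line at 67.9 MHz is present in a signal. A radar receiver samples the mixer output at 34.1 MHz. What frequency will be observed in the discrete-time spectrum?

67.9 MHz mod fs = 33.8 MHz.
33.8 MHz > fs/2 = 17.05 MHz, folds to fs − 33.8 MHz = 0.3 MHz.

0.3 MHz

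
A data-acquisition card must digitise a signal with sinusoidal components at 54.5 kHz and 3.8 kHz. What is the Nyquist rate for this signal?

109 kHz

Highest-frequency component: 54.5 kHz.
Nyquist rate = 2 × 54.5 kHz = 109 kHz.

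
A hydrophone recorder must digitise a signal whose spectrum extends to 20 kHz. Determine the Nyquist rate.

40 kHz

Nyquist rate = 2 × 20 kHz = 40 kHz.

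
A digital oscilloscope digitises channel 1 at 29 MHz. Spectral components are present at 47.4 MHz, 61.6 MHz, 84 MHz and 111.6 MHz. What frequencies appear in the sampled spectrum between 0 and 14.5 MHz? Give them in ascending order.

fs/2 = 14.5 MHz.
47.4 MHz mod fs = 18.4 MHz.
18.4 MHz > fs/2 = 14.5 MHz, folds to fs − 18.4 MHz = 10.6 MHz.
61.6 MHz mod fs = 3.6 MHz.
3.6 MHz ≤ fs/2 = 14.5 MHz, appears at 3.6 MHz.
84 MHz mod fs = 26 MHz.
26 MHz > fs/2 = 14.5 MHz, folds to fs − 26 MHz = 3 MHz.
111.6 MHz mod fs = 24.6 MHz.
24.6 MHz > fs/2 = 14.5 MHz, folds to fs − 24.6 MHz = 4.4 MHz.
Distinct values: {3 MHz, 3.6 MHz, 4.4 MHz, 10.6 MHz}.

3 MHz, 3.6 MHz, 4.4 MHz, 10.6 MHz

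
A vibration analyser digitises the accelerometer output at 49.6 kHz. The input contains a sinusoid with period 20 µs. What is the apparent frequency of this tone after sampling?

T = 20 µs → f = 1/T = 50 kHz.
50 kHz mod fs = 0.4 kHz.
0.4 kHz ≤ fs/2 = 24.8 kHz, appears at 0.4 kHz.

0.4 kHz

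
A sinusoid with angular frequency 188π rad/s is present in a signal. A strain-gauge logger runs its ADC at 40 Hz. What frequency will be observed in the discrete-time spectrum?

ω = 188π rad/s → f = ω/(2π) = 94 Hz.
94 Hz mod fs = 14 Hz.
14 Hz ≤ fs/2 = 20 Hz, appears at 14 Hz.

14 Hz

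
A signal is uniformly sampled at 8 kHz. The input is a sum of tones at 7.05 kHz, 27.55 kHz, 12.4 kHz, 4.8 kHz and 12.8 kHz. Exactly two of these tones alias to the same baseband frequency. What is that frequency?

3.2 kHz

fs/2 = 4 kHz.
7.05 kHz > fs/2 = 4 kHz, folds to fs − 7.05 kHz = 0.95 kHz.
27.55 kHz mod fs = 3.55 kHz.
3.55 kHz ≤ fs/2 = 4 kHz, appears at 3.55 kHz.
12.4 kHz mod fs = 4.4 kHz.
4.4 kHz > fs/2 = 4 kHz, folds to fs − 4.4 kHz = 3.6 kHz.
4.8 kHz > fs/2 = 4 kHz, folds to fs − 4.8 kHz = 3.2 kHz.
12.8 kHz mod fs = 4.8 kHz.
4.8 kHz > fs/2 = 4 kHz, folds to fs − 4.8 kHz = 3.2 kHz.
4.8 kHz and 12.8 kHz both map to 3.2 kHz.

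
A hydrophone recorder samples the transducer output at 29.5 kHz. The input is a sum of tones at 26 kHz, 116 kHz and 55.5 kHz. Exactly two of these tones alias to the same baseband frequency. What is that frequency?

fs/2 = 14.75 kHz.
26 kHz > fs/2 = 14.75 kHz, folds to fs − 26 kHz = 3.5 kHz.
116 kHz mod fs = 27.5 kHz.
27.5 kHz > fs/2 = 14.75 kHz, folds to fs − 27.5 kHz = 2 kHz.
55.5 kHz mod fs = 26 kHz.
26 kHz > fs/2 = 14.75 kHz, folds to fs − 26 kHz = 3.5 kHz.
26 kHz and 55.5 kHz both map to 3.5 kHz.

3.5 kHz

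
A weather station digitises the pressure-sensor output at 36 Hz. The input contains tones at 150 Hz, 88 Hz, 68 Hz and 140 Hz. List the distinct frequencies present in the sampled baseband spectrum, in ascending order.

4 Hz, 6 Hz, 16 Hz

fs/2 = 18 Hz.
150 Hz mod fs = 6 Hz.
6 Hz ≤ fs/2 = 18 Hz, appears at 6 Hz.
88 Hz mod fs = 16 Hz.
16 Hz ≤ fs/2 = 18 Hz, appears at 16 Hz.
68 Hz mod fs = 32 Hz.
32 Hz > fs/2 = 18 Hz, folds to fs − 32 Hz = 4 Hz.
140 Hz mod fs = 32 Hz.
32 Hz > fs/2 = 18 Hz, folds to fs − 32 Hz = 4 Hz.
Distinct values: {4 Hz, 6 Hz, 16 Hz}.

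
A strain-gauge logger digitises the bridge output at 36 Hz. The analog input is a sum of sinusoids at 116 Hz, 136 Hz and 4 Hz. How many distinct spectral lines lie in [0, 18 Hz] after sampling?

fs/2 = 18 Hz.
116 Hz mod fs = 8 Hz.
8 Hz ≤ fs/2 = 18 Hz, appears at 8 Hz.
136 Hz mod fs = 28 Hz.
28 Hz > fs/2 = 18 Hz, folds to fs − 28 Hz = 8 Hz.
4 Hz ≤ fs/2 = 18 Hz, passes unchanged.
Distinct values: {4 Hz, 8 Hz} → 2.

2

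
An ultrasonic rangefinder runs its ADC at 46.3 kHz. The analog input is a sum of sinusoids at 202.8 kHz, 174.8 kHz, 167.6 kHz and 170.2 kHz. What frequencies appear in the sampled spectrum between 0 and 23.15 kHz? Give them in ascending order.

10.4 kHz, 15 kHz, 17.6 kHz

fs/2 = 23.15 kHz.
202.8 kHz mod fs = 17.6 kHz.
17.6 kHz ≤ fs/2 = 23.15 kHz, appears at 17.6 kHz.
174.8 kHz mod fs = 35.9 kHz.
35.9 kHz > fs/2 = 23.15 kHz, folds to fs − 35.9 kHz = 10.4 kHz.
167.6 kHz mod fs = 28.7 kHz.
28.7 kHz > fs/2 = 23.15 kHz, folds to fs − 28.7 kHz = 17.6 kHz.
170.2 kHz mod fs = 31.3 kHz.
31.3 kHz > fs/2 = 23.15 kHz, folds to fs − 31.3 kHz = 15 kHz.
Distinct values: {10.4 kHz, 15 kHz, 17.6 kHz}.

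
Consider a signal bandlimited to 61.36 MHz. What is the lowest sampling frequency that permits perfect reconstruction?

Nyquist rate = 2 × 61.36 MHz = 122.72 MHz.

122.72 MHz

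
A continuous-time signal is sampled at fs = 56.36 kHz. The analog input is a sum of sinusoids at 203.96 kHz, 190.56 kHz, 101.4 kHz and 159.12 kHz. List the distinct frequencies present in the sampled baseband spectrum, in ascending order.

fs/2 = 28.18 kHz.
203.96 kHz mod fs = 34.88 kHz.
34.88 kHz > fs/2 = 28.18 kHz, folds to fs − 34.88 kHz = 21.48 kHz.
190.56 kHz mod fs = 21.48 kHz.
21.48 kHz ≤ fs/2 = 28.18 kHz, appears at 21.48 kHz.
101.4 kHz mod fs = 45.04 kHz.
45.04 kHz > fs/2 = 28.18 kHz, folds to fs − 45.04 kHz = 11.32 kHz.
159.12 kHz mod fs = 46.4 kHz.
46.4 kHz > fs/2 = 28.18 kHz, folds to fs − 46.4 kHz = 9.96 kHz.
Distinct values: {9.96 kHz, 11.32 kHz, 21.48 kHz}.

9.96 kHz, 11.32 kHz, 21.48 kHz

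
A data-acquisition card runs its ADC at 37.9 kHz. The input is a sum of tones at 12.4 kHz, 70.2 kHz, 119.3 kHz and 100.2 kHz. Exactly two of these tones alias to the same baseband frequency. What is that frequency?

fs/2 = 18.95 kHz.
12.4 kHz ≤ fs/2 = 18.95 kHz, passes unchanged.
70.2 kHz mod fs = 32.3 kHz.
32.3 kHz > fs/2 = 18.95 kHz, folds to fs − 32.3 kHz = 5.6 kHz.
119.3 kHz mod fs = 5.6 kHz.
5.6 kHz ≤ fs/2 = 18.95 kHz, appears at 5.6 kHz.
100.2 kHz mod fs = 24.4 kHz.
24.4 kHz > fs/2 = 18.95 kHz, folds to fs − 24.4 kHz = 13.5 kHz.
70.2 kHz and 119.3 kHz both map to 5.6 kHz.

5.6 kHz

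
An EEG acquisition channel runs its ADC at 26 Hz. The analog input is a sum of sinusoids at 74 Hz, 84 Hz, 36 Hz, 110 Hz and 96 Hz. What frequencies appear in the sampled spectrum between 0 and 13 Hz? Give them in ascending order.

4 Hz, 6 Hz, 8 Hz, 10 Hz

fs/2 = 13 Hz.
74 Hz mod fs = 22 Hz.
22 Hz > fs/2 = 13 Hz, folds to fs − 22 Hz = 4 Hz.
84 Hz mod fs = 6 Hz.
6 Hz ≤ fs/2 = 13 Hz, appears at 6 Hz.
36 Hz mod fs = 10 Hz.
10 Hz ≤ fs/2 = 13 Hz, appears at 10 Hz.
110 Hz mod fs = 6 Hz.
6 Hz ≤ fs/2 = 13 Hz, appears at 6 Hz.
96 Hz mod fs = 18 Hz.
18 Hz > fs/2 = 13 Hz, folds to fs − 18 Hz = 8 Hz.
Distinct values: {4 Hz, 6 Hz, 8 Hz, 10 Hz}.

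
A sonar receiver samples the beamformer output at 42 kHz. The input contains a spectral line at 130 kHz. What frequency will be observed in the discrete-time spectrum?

130 kHz mod fs = 4 kHz.
4 kHz ≤ fs/2 = 21 kHz, appears at 4 kHz.

4 kHz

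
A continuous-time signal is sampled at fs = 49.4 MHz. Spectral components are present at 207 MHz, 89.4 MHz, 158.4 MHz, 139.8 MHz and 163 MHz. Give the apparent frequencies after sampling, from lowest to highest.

8.4 MHz, 9.4 MHz, 10.2 MHz, 14.8 MHz

fs/2 = 24.7 MHz.
207 MHz mod fs = 9.4 MHz.
9.4 MHz ≤ fs/2 = 24.7 MHz, appears at 9.4 MHz.
89.4 MHz mod fs = 40 MHz.
40 MHz > fs/2 = 24.7 MHz, folds to fs − 40 MHz = 9.4 MHz.
158.4 MHz mod fs = 10.2 MHz.
10.2 MHz ≤ fs/2 = 24.7 MHz, appears at 10.2 MHz.
139.8 MHz mod fs = 41 MHz.
41 MHz > fs/2 = 24.7 MHz, folds to fs − 41 MHz = 8.4 MHz.
163 MHz mod fs = 14.8 MHz.
14.8 MHz ≤ fs/2 = 24.7 MHz, appears at 14.8 MHz.
Distinct values: {8.4 MHz, 9.4 MHz, 10.2 MHz, 14.8 MHz}.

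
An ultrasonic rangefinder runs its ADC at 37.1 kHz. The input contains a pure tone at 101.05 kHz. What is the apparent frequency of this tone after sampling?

101.05 kHz mod fs = 26.85 kHz.
26.85 kHz > fs/2 = 18.55 kHz, folds to fs − 26.85 kHz = 10.25 kHz.

10.25 kHz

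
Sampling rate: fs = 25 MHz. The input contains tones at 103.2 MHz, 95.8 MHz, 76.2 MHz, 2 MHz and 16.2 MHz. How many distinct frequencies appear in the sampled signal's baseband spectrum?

5

fs/2 = 12.5 MHz.
103.2 MHz mod fs = 3.2 MHz.
3.2 MHz ≤ fs/2 = 12.5 MHz, appears at 3.2 MHz.
95.8 MHz mod fs = 20.8 MHz.
20.8 MHz > fs/2 = 12.5 MHz, folds to fs − 20.8 MHz = 4.2 MHz.
76.2 MHz mod fs = 1.2 MHz.
1.2 MHz ≤ fs/2 = 12.5 MHz, appears at 1.2 MHz.
2 MHz ≤ fs/2 = 12.5 MHz, passes unchanged.
16.2 MHz > fs/2 = 12.5 MHz, folds to fs − 16.2 MHz = 8.8 MHz.
Distinct values: {1.2 MHz, 2 MHz, 3.2 MHz, 4.2 MHz, 8.8 MHz} → 5.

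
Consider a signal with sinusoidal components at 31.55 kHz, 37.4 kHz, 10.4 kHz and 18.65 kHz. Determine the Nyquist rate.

74.8 kHz

Highest-frequency component: 37.4 kHz.
Nyquist rate = 2 × 37.4 kHz = 74.8 kHz.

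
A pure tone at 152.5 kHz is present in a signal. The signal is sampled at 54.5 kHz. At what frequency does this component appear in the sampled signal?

11 kHz

152.5 kHz mod fs = 43.5 kHz.
43.5 kHz > fs/2 = 27.25 kHz, folds to fs − 43.5 kHz = 11 kHz.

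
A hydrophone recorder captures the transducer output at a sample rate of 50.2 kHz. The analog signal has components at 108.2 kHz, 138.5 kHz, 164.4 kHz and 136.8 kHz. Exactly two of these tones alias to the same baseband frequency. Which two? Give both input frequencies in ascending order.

136.8 kHz, 164.4 kHz

fs/2 = 25.1 kHz.
108.2 kHz mod fs = 7.8 kHz.
7.8 kHz ≤ fs/2 = 25.1 kHz, appears at 7.8 kHz.
138.5 kHz mod fs = 38.1 kHz.
38.1 kHz > fs/2 = 25.1 kHz, folds to fs − 38.1 kHz = 12.1 kHz.
164.4 kHz mod fs = 13.8 kHz.
13.8 kHz ≤ fs/2 = 25.1 kHz, appears at 13.8 kHz.
136.8 kHz mod fs = 36.4 kHz.
36.4 kHz > fs/2 = 25.1 kHz, folds to fs − 36.4 kHz = 13.8 kHz.
136.8 kHz and 164.4 kHz both map to 13.8 kHz.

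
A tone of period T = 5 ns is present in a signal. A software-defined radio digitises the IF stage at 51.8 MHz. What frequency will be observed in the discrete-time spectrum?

7.2 MHz

T = 5 ns → f = 1/T = 200 MHz.
200 MHz mod fs = 44.6 MHz.
44.6 MHz > fs/2 = 25.9 MHz, folds to fs − 44.6 MHz = 7.2 MHz.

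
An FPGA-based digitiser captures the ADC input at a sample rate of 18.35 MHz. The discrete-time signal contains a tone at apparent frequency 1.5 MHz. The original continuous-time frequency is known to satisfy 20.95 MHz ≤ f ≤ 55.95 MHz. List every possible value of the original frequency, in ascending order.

35.2 MHz, 38.2 MHz, 53.55 MHz

Frequencies that alias to 1.5 MHz are k·fs ± 1.5 MHz for integer k ≥ 0.
k=0: 1.5 MHz.
k=1: 16.85 MHz, 19.85 MHz.
k=2: 35.2 MHz, 38.2 MHz.
k=3: 53.55 MHz, 56.55 MHz.
k=4: 71.9 MHz, 74.9 MHz.
Within [20.95 MHz, 55.95 MHz]: 35.2 MHz, 38.2 MHz, 53.55 MHz.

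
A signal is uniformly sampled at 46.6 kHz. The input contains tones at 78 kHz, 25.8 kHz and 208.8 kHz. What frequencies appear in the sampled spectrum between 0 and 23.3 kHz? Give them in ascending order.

fs/2 = 23.3 kHz.
78 kHz mod fs = 31.4 kHz.
31.4 kHz > fs/2 = 23.3 kHz, folds to fs − 31.4 kHz = 15.2 kHz.
25.8 kHz > fs/2 = 23.3 kHz, folds to fs − 25.8 kHz = 20.8 kHz.
208.8 kHz mod fs = 22.4 kHz.
22.4 kHz ≤ fs/2 = 23.3 kHz, appears at 22.4 kHz.
Distinct values: {15.2 kHz, 20.8 kHz, 22.4 kHz}.

15.2 kHz, 20.8 kHz, 22.4 kHz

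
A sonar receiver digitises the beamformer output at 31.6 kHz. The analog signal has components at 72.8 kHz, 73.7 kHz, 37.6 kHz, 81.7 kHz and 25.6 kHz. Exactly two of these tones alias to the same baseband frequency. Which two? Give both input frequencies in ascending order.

fs/2 = 15.8 kHz.
72.8 kHz mod fs = 9.6 kHz.
9.6 kHz ≤ fs/2 = 15.8 kHz, appears at 9.6 kHz.
73.7 kHz mod fs = 10.5 kHz.
10.5 kHz ≤ fs/2 = 15.8 kHz, appears at 10.5 kHz.
37.6 kHz mod fs = 6 kHz.
6 kHz ≤ fs/2 = 15.8 kHz, appears at 6 kHz.
81.7 kHz mod fs = 18.5 kHz.
18.5 kHz > fs/2 = 15.8 kHz, folds to fs − 18.5 kHz = 13.1 kHz.
25.6 kHz > fs/2 = 15.8 kHz, folds to fs − 25.6 kHz = 6 kHz.
25.6 kHz and 37.6 kHz both map to 6 kHz.

25.6 kHz, 37.6 kHz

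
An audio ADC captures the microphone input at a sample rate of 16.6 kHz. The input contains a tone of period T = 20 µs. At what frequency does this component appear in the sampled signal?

T = 20 µs → f = 1/T = 50 kHz.
50 kHz mod fs = 0.2 kHz.
0.2 kHz ≤ fs/2 = 8.3 kHz, appears at 0.2 kHz.

0.2 kHz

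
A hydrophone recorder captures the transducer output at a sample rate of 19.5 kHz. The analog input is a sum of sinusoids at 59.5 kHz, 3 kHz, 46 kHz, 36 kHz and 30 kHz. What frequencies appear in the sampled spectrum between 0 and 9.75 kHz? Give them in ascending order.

fs/2 = 9.75 kHz.
59.5 kHz mod fs = 1 kHz.
1 kHz ≤ fs/2 = 9.75 kHz, appears at 1 kHz.
3 kHz ≤ fs/2 = 9.75 kHz, passes unchanged.
46 kHz mod fs = 7 kHz.
7 kHz ≤ fs/2 = 9.75 kHz, appears at 7 kHz.
36 kHz mod fs = 16.5 kHz.
16.5 kHz > fs/2 = 9.75 kHz, folds to fs − 16.5 kHz = 3 kHz.
30 kHz mod fs = 10.5 kHz.
10.5 kHz > fs/2 = 9.75 kHz, folds to fs − 10.5 kHz = 9 kHz.
Distinct values: {1 kHz, 3 kHz, 7 kHz, 9 kHz}.

1 kHz, 3 kHz, 7 kHz, 9 kHz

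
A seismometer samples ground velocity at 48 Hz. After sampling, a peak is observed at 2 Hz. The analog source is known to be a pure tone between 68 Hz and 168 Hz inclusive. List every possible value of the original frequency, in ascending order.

94 Hz, 98 Hz, 142 Hz, 146 Hz

Frequencies that alias to 2 Hz are k·fs ± 2 Hz for integer k ≥ 0.
k=0: 2 Hz.
k=1: 46 Hz, 50 Hz.
k=2: 94 Hz, 98 Hz.
k=3: 142 Hz, 146 Hz.
k=4: 190 Hz, 194 Hz.
Within [68 Hz, 168 Hz]: 94 Hz, 98 Hz, 142 Hz, 146 Hz.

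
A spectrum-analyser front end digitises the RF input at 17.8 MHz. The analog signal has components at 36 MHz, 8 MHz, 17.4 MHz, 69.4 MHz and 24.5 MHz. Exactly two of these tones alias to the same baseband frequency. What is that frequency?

fs/2 = 8.9 MHz.
36 MHz mod fs = 0.4 MHz.
0.4 MHz ≤ fs/2 = 8.9 MHz, appears at 0.4 MHz.
8 MHz ≤ fs/2 = 8.9 MHz, passes unchanged.
17.4 MHz > fs/2 = 8.9 MHz, folds to fs − 17.4 MHz = 0.4 MHz.
69.4 MHz mod fs = 16 MHz.
16 MHz > fs/2 = 8.9 MHz, folds to fs − 16 MHz = 1.8 MHz.
24.5 MHz mod fs = 6.7 MHz.
6.7 MHz ≤ fs/2 = 8.9 MHz, appears at 6.7 MHz.
17.4 MHz and 36 MHz both map to 0.4 MHz.

0.4 MHz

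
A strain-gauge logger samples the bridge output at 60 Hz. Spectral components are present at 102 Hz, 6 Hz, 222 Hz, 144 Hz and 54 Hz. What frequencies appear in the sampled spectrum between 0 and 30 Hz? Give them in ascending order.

fs/2 = 30 Hz.
102 Hz mod fs = 42 Hz.
42 Hz > fs/2 = 30 Hz, folds to fs − 42 Hz = 18 Hz.
6 Hz ≤ fs/2 = 30 Hz, passes unchanged.
222 Hz mod fs = 42 Hz.
42 Hz > fs/2 = 30 Hz, folds to fs − 42 Hz = 18 Hz.
144 Hz mod fs = 24 Hz.
24 Hz ≤ fs/2 = 30 Hz, appears at 24 Hz.
54 Hz > fs/2 = 30 Hz, folds to fs − 54 Hz = 6 Hz.
Distinct values: {6 Hz, 18 Hz, 24 Hz}.

6 Hz, 18 Hz, 24 Hz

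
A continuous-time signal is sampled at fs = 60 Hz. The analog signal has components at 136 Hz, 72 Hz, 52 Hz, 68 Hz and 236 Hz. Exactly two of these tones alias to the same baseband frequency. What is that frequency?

fs/2 = 30 Hz.
136 Hz mod fs = 16 Hz.
16 Hz ≤ fs/2 = 30 Hz, appears at 16 Hz.
72 Hz mod fs = 12 Hz.
12 Hz ≤ fs/2 = 30 Hz, appears at 12 Hz.
52 Hz > fs/2 = 30 Hz, folds to fs − 52 Hz = 8 Hz.
68 Hz mod fs = 8 Hz.
8 Hz ≤ fs/2 = 30 Hz, appears at 8 Hz.
236 Hz mod fs = 56 Hz.
56 Hz > fs/2 = 30 Hz, folds to fs − 56 Hz = 4 Hz.
52 Hz and 68 Hz both map to 8 Hz.

8 Hz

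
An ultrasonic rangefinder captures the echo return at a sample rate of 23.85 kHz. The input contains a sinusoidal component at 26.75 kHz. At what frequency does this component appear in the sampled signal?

2.9 kHz

26.75 kHz mod fs = 2.9 kHz.
2.9 kHz ≤ fs/2 = 11.925 kHz, appears at 2.9 kHz.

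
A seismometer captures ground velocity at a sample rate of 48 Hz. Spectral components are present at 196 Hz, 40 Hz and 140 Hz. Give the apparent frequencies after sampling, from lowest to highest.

fs/2 = 24 Hz.
196 Hz mod fs = 4 Hz.
4 Hz ≤ fs/2 = 24 Hz, appears at 4 Hz.
40 Hz > fs/2 = 24 Hz, folds to fs − 40 Hz = 8 Hz.
140 Hz mod fs = 44 Hz.
44 Hz > fs/2 = 24 Hz, folds to fs − 44 Hz = 4 Hz.
Distinct values: {4 Hz, 8 Hz}.

4 Hz, 8 Hz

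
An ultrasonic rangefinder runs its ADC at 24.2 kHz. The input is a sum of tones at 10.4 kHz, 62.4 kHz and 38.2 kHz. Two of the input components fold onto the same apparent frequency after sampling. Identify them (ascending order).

fs/2 = 12.1 kHz.
10.4 kHz ≤ fs/2 = 12.1 kHz, passes unchanged.
62.4 kHz mod fs = 14 kHz.
14 kHz > fs/2 = 12.1 kHz, folds to fs − 14 kHz = 10.2 kHz.
38.2 kHz mod fs = 14 kHz.
14 kHz > fs/2 = 12.1 kHz, folds to fs − 14 kHz = 10.2 kHz.
38.2 kHz and 62.4 kHz both map to 10.2 kHz.

38.2 kHz, 62.4 kHz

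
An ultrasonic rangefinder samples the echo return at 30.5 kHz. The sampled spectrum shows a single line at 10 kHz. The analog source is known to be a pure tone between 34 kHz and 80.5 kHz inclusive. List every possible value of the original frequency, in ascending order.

Frequencies that alias to 10 kHz are k·fs ± 10 kHz for integer k ≥ 0.
k=0: 10 kHz.
k=1: 20.5 kHz, 40.5 kHz.
k=2: 51 kHz, 71 kHz.
k=3: 81.5 kHz, 101.5 kHz.
Within [34 kHz, 80.5 kHz]: 40.5 kHz, 51 kHz, 71 kHz.

40.5 kHz, 51 kHz, 71 kHz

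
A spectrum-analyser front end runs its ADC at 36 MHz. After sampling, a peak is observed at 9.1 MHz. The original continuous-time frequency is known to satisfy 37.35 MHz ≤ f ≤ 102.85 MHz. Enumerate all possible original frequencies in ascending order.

45.1 MHz, 62.9 MHz, 81.1 MHz, 98.9 MHz

Frequencies that alias to 9.1 MHz are k·fs ± 9.1 MHz for integer k ≥ 0.
k=0: 9.1 MHz.
k=1: 26.9 MHz, 45.1 MHz.
k=2: 62.9 MHz, 81.1 MHz.
k=3: 98.9 MHz, 117.1 MHz.
k=4: 134.9 MHz, 153.1 MHz.
Within [37.35 MHz, 102.85 MHz]: 45.1 MHz, 62.9 MHz, 81.1 MHz, 98.9 MHz.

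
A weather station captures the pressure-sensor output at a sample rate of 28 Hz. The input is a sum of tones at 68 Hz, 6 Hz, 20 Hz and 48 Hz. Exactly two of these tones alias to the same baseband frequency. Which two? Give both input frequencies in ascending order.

20 Hz, 48 Hz

fs/2 = 14 Hz.
68 Hz mod fs = 12 Hz.
12 Hz ≤ fs/2 = 14 Hz, appears at 12 Hz.
6 Hz ≤ fs/2 = 14 Hz, passes unchanged.
20 Hz > fs/2 = 14 Hz, folds to fs − 20 Hz = 8 Hz.
48 Hz mod fs = 20 Hz.
20 Hz > fs/2 = 14 Hz, folds to fs − 20 Hz = 8 Hz.
20 Hz and 48 Hz both map to 8 Hz.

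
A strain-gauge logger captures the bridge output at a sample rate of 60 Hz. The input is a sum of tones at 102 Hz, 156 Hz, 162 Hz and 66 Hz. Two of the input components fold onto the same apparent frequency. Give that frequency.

fs/2 = 30 Hz.
102 Hz mod fs = 42 Hz.
42 Hz > fs/2 = 30 Hz, folds to fs − 42 Hz = 18 Hz.
156 Hz mod fs = 36 Hz.
36 Hz > fs/2 = 30 Hz, folds to fs − 36 Hz = 24 Hz.
162 Hz mod fs = 42 Hz.
42 Hz > fs/2 = 30 Hz, folds to fs − 42 Hz = 18 Hz.
66 Hz mod fs = 6 Hz.
6 Hz ≤ fs/2 = 30 Hz, appears at 6 Hz.
102 Hz and 162 Hz both map to 18 Hz.

18 Hz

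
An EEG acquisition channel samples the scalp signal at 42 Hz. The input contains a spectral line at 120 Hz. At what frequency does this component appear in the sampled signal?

6 Hz

120 Hz mod fs = 36 Hz.
36 Hz > fs/2 = 21 Hz, folds to fs − 36 Hz = 6 Hz.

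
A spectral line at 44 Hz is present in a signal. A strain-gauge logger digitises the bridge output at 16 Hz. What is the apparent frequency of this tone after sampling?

4 Hz

44 Hz mod fs = 12 Hz.
12 Hz > fs/2 = 8 Hz, folds to fs − 12 Hz = 4 Hz.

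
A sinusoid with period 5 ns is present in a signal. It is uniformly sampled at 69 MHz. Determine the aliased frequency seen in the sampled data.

7 MHz

T = 5 ns → f = 1/T = 200 MHz.
200 MHz mod fs = 62 MHz.
62 MHz > fs/2 = 34.5 MHz, folds to fs − 62 MHz = 7 MHz.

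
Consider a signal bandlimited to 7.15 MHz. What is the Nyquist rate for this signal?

14.3 MHz

Nyquist rate = 2 × 7.15 MHz = 14.3 MHz.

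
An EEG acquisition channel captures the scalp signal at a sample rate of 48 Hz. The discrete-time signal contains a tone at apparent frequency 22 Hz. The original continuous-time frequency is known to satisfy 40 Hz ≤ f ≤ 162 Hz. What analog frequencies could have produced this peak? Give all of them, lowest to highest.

Frequencies that alias to 22 Hz are k·fs ± 22 Hz for integer k ≥ 0.
k=0: 22 Hz.
k=1: 26 Hz, 70 Hz.
k=2: 74 Hz, 118 Hz.
k=3: 122 Hz, 166 Hz.
k=4: 170 Hz, 214 Hz.
Within [40 Hz, 162 Hz]: 70 Hz, 74 Hz, 118 Hz, 122 Hz.

70 Hz, 74 Hz, 118 Hz, 122 Hz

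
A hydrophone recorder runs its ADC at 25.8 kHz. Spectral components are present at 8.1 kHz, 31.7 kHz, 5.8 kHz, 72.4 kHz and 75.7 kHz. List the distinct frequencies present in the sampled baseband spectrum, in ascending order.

fs/2 = 12.9 kHz.
8.1 kHz ≤ fs/2 = 12.9 kHz, passes unchanged.
31.7 kHz mod fs = 5.9 kHz.
5.9 kHz ≤ fs/2 = 12.9 kHz, appears at 5.9 kHz.
5.8 kHz ≤ fs/2 = 12.9 kHz, passes unchanged.
72.4 kHz mod fs = 20.8 kHz.
20.8 kHz > fs/2 = 12.9 kHz, folds to fs − 20.8 kHz = 5 kHz.
75.7 kHz mod fs = 24.1 kHz.
24.1 kHz > fs/2 = 12.9 kHz, folds to fs − 24.1 kHz = 1.7 kHz.
Distinct values: {1.7 kHz, 5 kHz, 5.8 kHz, 5.9 kHz, 8.1 kHz}.

1.7 kHz, 5 kHz, 5.8 kHz, 5.9 kHz, 8.1 kHz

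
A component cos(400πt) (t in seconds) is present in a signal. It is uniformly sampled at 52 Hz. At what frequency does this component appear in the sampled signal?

ω = 400π rad/s → f = ω/(2π) = 200 Hz.
200 Hz mod fs = 44 Hz.
44 Hz > fs/2 = 26 Hz, folds to fs − 44 Hz = 8 Hz.

8 Hz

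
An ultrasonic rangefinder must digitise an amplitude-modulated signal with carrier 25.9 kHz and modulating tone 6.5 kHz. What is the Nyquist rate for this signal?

64.8 kHz

AM sidebands sit at fc ± fm = 19.4 kHz and 32.4 kHz.
Highest-frequency component: 32.4 kHz.
Nyquist rate = 2 × 32.4 kHz = 64.8 kHz.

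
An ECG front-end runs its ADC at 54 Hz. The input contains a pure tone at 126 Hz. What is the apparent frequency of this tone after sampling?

126 Hz mod fs = 18 Hz.
18 Hz ≤ fs/2 = 27 Hz, appears at 18 Hz.

18 Hz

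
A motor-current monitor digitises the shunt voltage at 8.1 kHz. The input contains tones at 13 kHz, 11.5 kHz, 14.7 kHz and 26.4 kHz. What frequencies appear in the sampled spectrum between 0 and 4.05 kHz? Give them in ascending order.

fs/2 = 4.05 kHz.
13 kHz mod fs = 4.9 kHz.
4.9 kHz > fs/2 = 4.05 kHz, folds to fs − 4.9 kHz = 3.2 kHz.
11.5 kHz mod fs = 3.4 kHz.
3.4 kHz ≤ fs/2 = 4.05 kHz, appears at 3.4 kHz.
14.7 kHz mod fs = 6.6 kHz.
6.6 kHz > fs/2 = 4.05 kHz, folds to fs − 6.6 kHz = 1.5 kHz.
26.4 kHz mod fs = 2.1 kHz.
2.1 kHz ≤ fs/2 = 4.05 kHz, appears at 2.1 kHz.
Distinct values: {1.5 kHz, 2.1 kHz, 3.2 kHz, 3.4 kHz}.

1.5 kHz, 2.1 kHz, 3.2 kHz, 3.4 kHz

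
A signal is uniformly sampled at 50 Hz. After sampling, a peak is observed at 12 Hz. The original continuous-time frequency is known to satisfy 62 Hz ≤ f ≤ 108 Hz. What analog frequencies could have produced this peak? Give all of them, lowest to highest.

Frequencies that alias to 12 Hz are k·fs ± 12 Hz for integer k ≥ 0.
k=0: 12 Hz.
k=1: 38 Hz, 62 Hz.
k=2: 88 Hz, 112 Hz.
k=3: 138 Hz, 162 Hz.
Within [62 Hz, 108 Hz]: 62 Hz, 88 Hz.

62 Hz, 88 Hz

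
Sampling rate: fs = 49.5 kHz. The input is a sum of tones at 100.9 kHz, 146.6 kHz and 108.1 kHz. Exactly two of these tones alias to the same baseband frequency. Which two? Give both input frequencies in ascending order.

fs/2 = 24.75 kHz.
100.9 kHz mod fs = 1.9 kHz.
1.9 kHz ≤ fs/2 = 24.75 kHz, appears at 1.9 kHz.
146.6 kHz mod fs = 47.6 kHz.
47.6 kHz > fs/2 = 24.75 kHz, folds to fs − 47.6 kHz = 1.9 kHz.
108.1 kHz mod fs = 9.1 kHz.
9.1 kHz ≤ fs/2 = 24.75 kHz, appears at 9.1 kHz.
100.9 kHz and 146.6 kHz both map to 1.9 kHz.

100.9 kHz, 146.6 kHz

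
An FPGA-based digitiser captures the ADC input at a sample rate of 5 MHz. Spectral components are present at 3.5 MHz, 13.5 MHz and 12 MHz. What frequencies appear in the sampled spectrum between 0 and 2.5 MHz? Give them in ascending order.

fs/2 = 2.5 MHz.
3.5 MHz > fs/2 = 2.5 MHz, folds to fs − 3.5 MHz = 1.5 MHz.
13.5 MHz mod fs = 3.5 MHz.
3.5 MHz > fs/2 = 2.5 MHz, folds to fs − 3.5 MHz = 1.5 MHz.
12 MHz mod fs = 2 MHz.
2 MHz ≤ fs/2 = 2.5 MHz, appears at 2 MHz.
Distinct values: {1.5 MHz, 2 MHz}.

1.5 MHz, 2 MHz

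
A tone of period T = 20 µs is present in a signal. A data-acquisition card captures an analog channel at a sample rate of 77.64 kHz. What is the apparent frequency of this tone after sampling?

27.64 kHz

T = 20 µs → f = 1/T = 50 kHz.
50 kHz > fs/2 = 38.82 kHz, folds to fs − 50 kHz = 27.64 kHz.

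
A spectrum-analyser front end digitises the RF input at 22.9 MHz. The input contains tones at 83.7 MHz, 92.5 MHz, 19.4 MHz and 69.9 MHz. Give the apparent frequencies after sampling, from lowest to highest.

fs/2 = 11.45 MHz.
83.7 MHz mod fs = 15 MHz.
15 MHz > fs/2 = 11.45 MHz, folds to fs − 15 MHz = 7.9 MHz.
92.5 MHz mod fs = 0.9 MHz.
0.9 MHz ≤ fs/2 = 11.45 MHz, appears at 0.9 MHz.
19.4 MHz > fs/2 = 11.45 MHz, folds to fs − 19.4 MHz = 3.5 MHz.
69.9 MHz mod fs = 1.2 MHz.
1.2 MHz ≤ fs/2 = 11.45 MHz, appears at 1.2 MHz.
Distinct values: {0.9 MHz, 1.2 MHz, 3.5 MHz, 7.9 MHz}.

0.9 MHz, 1.2 MHz, 3.5 MHz, 7.9 MHz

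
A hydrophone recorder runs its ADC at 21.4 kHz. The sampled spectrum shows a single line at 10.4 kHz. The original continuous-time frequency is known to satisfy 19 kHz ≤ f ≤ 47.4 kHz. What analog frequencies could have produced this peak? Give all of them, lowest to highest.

Frequencies that alias to 10.4 kHz are k·fs ± 10.4 kHz for integer k ≥ 0.
k=0: 10.4 kHz.
k=1: 11 kHz, 31.8 kHz.
k=2: 32.4 kHz, 53.2 kHz.
k=3: 53.8 kHz, 74.6 kHz.
Within [19 kHz, 47.4 kHz]: 31.8 kHz, 32.4 kHz.

31.8 kHz, 32.4 kHz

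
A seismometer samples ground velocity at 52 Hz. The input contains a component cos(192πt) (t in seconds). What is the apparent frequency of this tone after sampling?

ω = 192π rad/s → f = ω/(2π) = 96 Hz.
96 Hz mod fs = 44 Hz.
44 Hz > fs/2 = 26 Hz, folds to fs − 44 Hz = 8 Hz.

8 Hz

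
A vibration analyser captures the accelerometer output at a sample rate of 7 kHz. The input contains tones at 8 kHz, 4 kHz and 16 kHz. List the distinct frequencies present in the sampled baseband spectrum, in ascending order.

fs/2 = 3.5 kHz.
8 kHz mod fs = 1 kHz.
1 kHz ≤ fs/2 = 3.5 kHz, appears at 1 kHz.
4 kHz > fs/2 = 3.5 kHz, folds to fs − 4 kHz = 3 kHz.
16 kHz mod fs = 2 kHz.
2 kHz ≤ fs/2 = 3.5 kHz, appears at 2 kHz.
Distinct values: {1 kHz, 2 kHz, 3 kHz}.

1 kHz, 2 kHz, 3 kHz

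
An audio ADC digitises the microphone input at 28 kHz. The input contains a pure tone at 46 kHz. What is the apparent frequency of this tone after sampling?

10 kHz

46 kHz mod fs = 18 kHz.
18 kHz > fs/2 = 14 kHz, folds to fs − 18 kHz = 10 kHz.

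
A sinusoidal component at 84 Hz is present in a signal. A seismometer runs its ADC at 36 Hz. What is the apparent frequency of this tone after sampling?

84 Hz mod fs = 12 Hz.
12 Hz ≤ fs/2 = 18 Hz, appears at 12 Hz.

12 Hz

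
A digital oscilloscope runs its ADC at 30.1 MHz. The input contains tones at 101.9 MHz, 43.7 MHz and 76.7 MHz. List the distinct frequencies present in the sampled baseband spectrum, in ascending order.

11.6 MHz, 13.6 MHz

fs/2 = 15.05 MHz.
101.9 MHz mod fs = 11.6 MHz.
11.6 MHz ≤ fs/2 = 15.05 MHz, appears at 11.6 MHz.
43.7 MHz mod fs = 13.6 MHz.
13.6 MHz ≤ fs/2 = 15.05 MHz, appears at 13.6 MHz.
76.7 MHz mod fs = 16.5 MHz.
16.5 MHz > fs/2 = 15.05 MHz, folds to fs − 16.5 MHz = 13.6 MHz.
Distinct values: {11.6 MHz, 13.6 MHz}.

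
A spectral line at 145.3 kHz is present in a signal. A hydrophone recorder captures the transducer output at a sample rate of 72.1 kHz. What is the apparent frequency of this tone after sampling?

145.3 kHz mod fs = 1.1 kHz.
1.1 kHz ≤ fs/2 = 36.05 kHz, appears at 1.1 kHz.

1.1 kHz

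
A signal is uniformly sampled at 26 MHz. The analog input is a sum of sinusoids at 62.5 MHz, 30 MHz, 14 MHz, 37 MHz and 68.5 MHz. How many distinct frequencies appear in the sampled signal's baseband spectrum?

5

fs/2 = 13 MHz.
62.5 MHz mod fs = 10.5 MHz.
10.5 MHz ≤ fs/2 = 13 MHz, appears at 10.5 MHz.
30 MHz mod fs = 4 MHz.
4 MHz ≤ fs/2 = 13 MHz, appears at 4 MHz.
14 MHz > fs/2 = 13 MHz, folds to fs − 14 MHz = 12 MHz.
37 MHz mod fs = 11 MHz.
11 MHz ≤ fs/2 = 13 MHz, appears at 11 MHz.
68.5 MHz mod fs = 16.5 MHz.
16.5 MHz > fs/2 = 13 MHz, folds to fs − 16.5 MHz = 9.5 MHz.
Distinct values: {4 MHz, 9.5 MHz, 10.5 MHz, 11 MHz, 12 MHz} → 5.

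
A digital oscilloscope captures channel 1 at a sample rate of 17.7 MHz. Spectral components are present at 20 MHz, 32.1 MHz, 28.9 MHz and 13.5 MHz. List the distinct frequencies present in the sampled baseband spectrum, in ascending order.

2.3 MHz, 3.3 MHz, 4.2 MHz, 6.5 MHz

fs/2 = 8.85 MHz.
20 MHz mod fs = 2.3 MHz.
2.3 MHz ≤ fs/2 = 8.85 MHz, appears at 2.3 MHz.
32.1 MHz mod fs = 14.4 MHz.
14.4 MHz > fs/2 = 8.85 MHz, folds to fs − 14.4 MHz = 3.3 MHz.
28.9 MHz mod fs = 11.2 MHz.
11.2 MHz > fs/2 = 8.85 MHz, folds to fs − 11.2 MHz = 6.5 MHz.
13.5 MHz > fs/2 = 8.85 MHz, folds to fs − 13.5 MHz = 4.2 MHz.
Distinct values: {2.3 MHz, 3.3 MHz, 4.2 MHz, 6.5 MHz}.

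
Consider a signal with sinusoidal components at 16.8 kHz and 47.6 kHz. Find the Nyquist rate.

Highest-frequency component: 47.6 kHz.
Nyquist rate = 2 × 47.6 kHz = 95.2 kHz.

95.2 kHz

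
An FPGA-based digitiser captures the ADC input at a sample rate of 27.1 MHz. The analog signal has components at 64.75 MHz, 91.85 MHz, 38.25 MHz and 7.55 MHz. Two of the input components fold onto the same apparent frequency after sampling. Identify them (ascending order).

64.75 MHz, 91.85 MHz

fs/2 = 13.55 MHz.
64.75 MHz mod fs = 10.55 MHz.
10.55 MHz ≤ fs/2 = 13.55 MHz, appears at 10.55 MHz.
91.85 MHz mod fs = 10.55 MHz.
10.55 MHz ≤ fs/2 = 13.55 MHz, appears at 10.55 MHz.
38.25 MHz mod fs = 11.15 MHz.
11.15 MHz ≤ fs/2 = 13.55 MHz, appears at 11.15 MHz.
7.55 MHz ≤ fs/2 = 13.55 MHz, passes unchanged.
64.75 MHz and 91.85 MHz both map to 10.55 MHz.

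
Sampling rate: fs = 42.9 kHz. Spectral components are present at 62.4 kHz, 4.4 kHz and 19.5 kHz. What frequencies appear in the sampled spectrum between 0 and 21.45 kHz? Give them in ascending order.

4.4 kHz, 19.5 kHz

fs/2 = 21.45 kHz.
62.4 kHz mod fs = 19.5 kHz.
19.5 kHz ≤ fs/2 = 21.45 kHz, appears at 19.5 kHz.
4.4 kHz ≤ fs/2 = 21.45 kHz, passes unchanged.
19.5 kHz ≤ fs/2 = 21.45 kHz, passes unchanged.
Distinct values: {4.4 kHz, 19.5 kHz}.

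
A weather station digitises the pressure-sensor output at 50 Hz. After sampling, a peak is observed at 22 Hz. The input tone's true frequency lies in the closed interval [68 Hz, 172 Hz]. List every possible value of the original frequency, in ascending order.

Frequencies that alias to 22 Hz are k·fs ± 22 Hz for integer k ≥ 0.
k=0: 22 Hz.
k=1: 28 Hz, 72 Hz.
k=2: 78 Hz, 122 Hz.
k=3: 128 Hz, 172 Hz.
k=4: 178 Hz, 222 Hz.
Within [68 Hz, 172 Hz]: 72 Hz, 78 Hz, 122 Hz, 128 Hz, 172 Hz.

72 Hz, 78 Hz, 122 Hz, 128 Hz, 172 Hz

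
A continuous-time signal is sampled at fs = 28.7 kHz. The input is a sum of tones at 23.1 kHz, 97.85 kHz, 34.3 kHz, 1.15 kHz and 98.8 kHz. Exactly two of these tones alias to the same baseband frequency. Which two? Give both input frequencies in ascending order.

23.1 kHz, 34.3 kHz

fs/2 = 14.35 kHz.
23.1 kHz > fs/2 = 14.35 kHz, folds to fs − 23.1 kHz = 5.6 kHz.
97.85 kHz mod fs = 11.75 kHz.
11.75 kHz ≤ fs/2 = 14.35 kHz, appears at 11.75 kHz.
34.3 kHz mod fs = 5.6 kHz.
5.6 kHz ≤ fs/2 = 14.35 kHz, appears at 5.6 kHz.
1.15 kHz ≤ fs/2 = 14.35 kHz, passes unchanged.
98.8 kHz mod fs = 12.7 kHz.
12.7 kHz ≤ fs/2 = 14.35 kHz, appears at 12.7 kHz.
23.1 kHz and 34.3 kHz both map to 5.6 kHz.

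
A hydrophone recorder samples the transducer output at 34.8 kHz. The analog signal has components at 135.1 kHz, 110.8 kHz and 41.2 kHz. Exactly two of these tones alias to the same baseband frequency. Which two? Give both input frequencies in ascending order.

fs/2 = 17.4 kHz.
135.1 kHz mod fs = 30.7 kHz.
30.7 kHz > fs/2 = 17.4 kHz, folds to fs − 30.7 kHz = 4.1 kHz.
110.8 kHz mod fs = 6.4 kHz.
6.4 kHz ≤ fs/2 = 17.4 kHz, appears at 6.4 kHz.
41.2 kHz mod fs = 6.4 kHz.
6.4 kHz ≤ fs/2 = 17.4 kHz, appears at 6.4 kHz.
41.2 kHz and 110.8 kHz both map to 6.4 kHz.

41.2 kHz, 110.8 kHz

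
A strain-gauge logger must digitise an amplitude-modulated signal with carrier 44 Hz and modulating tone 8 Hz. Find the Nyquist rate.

104 Hz

AM sidebands sit at fc ± fm = 36 Hz and 52 Hz.
Highest-frequency component: 52 Hz.
Nyquist rate = 2 × 52 Hz = 104 Hz.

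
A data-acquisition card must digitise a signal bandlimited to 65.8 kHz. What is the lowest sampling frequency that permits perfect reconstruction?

131.6 kHz

Nyquist rate = 2 × 65.8 kHz = 131.6 kHz.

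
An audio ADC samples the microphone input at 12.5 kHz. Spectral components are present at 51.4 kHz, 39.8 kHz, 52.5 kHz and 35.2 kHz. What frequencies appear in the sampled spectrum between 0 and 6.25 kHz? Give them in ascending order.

1.4 kHz, 2.3 kHz, 2.5 kHz

fs/2 = 6.25 kHz.
51.4 kHz mod fs = 1.4 kHz.
1.4 kHz ≤ fs/2 = 6.25 kHz, appears at 1.4 kHz.
39.8 kHz mod fs = 2.3 kHz.
2.3 kHz ≤ fs/2 = 6.25 kHz, appears at 2.3 kHz.
52.5 kHz mod fs = 2.5 kHz.
2.5 kHz ≤ fs/2 = 6.25 kHz, appears at 2.5 kHz.
35.2 kHz mod fs = 10.2 kHz.
10.2 kHz > fs/2 = 6.25 kHz, folds to fs − 10.2 kHz = 2.3 kHz.
Distinct values: {1.4 kHz, 2.3 kHz, 2.5 kHz}.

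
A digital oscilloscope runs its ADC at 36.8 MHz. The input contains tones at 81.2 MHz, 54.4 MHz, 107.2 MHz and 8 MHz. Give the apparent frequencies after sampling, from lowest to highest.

3.2 MHz, 7.6 MHz, 8 MHz, 17.6 MHz

fs/2 = 18.4 MHz.
81.2 MHz mod fs = 7.6 MHz.
7.6 MHz ≤ fs/2 = 18.4 MHz, appears at 7.6 MHz.
54.4 MHz mod fs = 17.6 MHz.
17.6 MHz ≤ fs/2 = 18.4 MHz, appears at 17.6 MHz.
107.2 MHz mod fs = 33.6 MHz.
33.6 MHz > fs/2 = 18.4 MHz, folds to fs − 33.6 MHz = 3.2 MHz.
8 MHz ≤ fs/2 = 18.4 MHz, passes unchanged.
Distinct values: {3.2 MHz, 7.6 MHz, 8 MHz, 17.6 MHz}.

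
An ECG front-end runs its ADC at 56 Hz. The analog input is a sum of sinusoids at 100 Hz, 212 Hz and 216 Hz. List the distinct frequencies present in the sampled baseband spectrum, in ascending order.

8 Hz, 12 Hz

fs/2 = 28 Hz.
100 Hz mod fs = 44 Hz.
44 Hz > fs/2 = 28 Hz, folds to fs − 44 Hz = 12 Hz.
212 Hz mod fs = 44 Hz.
44 Hz > fs/2 = 28 Hz, folds to fs − 44 Hz = 12 Hz.
216 Hz mod fs = 48 Hz.
48 Hz > fs/2 = 28 Hz, folds to fs − 48 Hz = 8 Hz.
Distinct values: {8 Hz, 12 Hz}.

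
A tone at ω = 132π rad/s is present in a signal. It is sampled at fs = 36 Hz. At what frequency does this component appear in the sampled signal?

ω = 132π rad/s → f = ω/(2π) = 66 Hz.
66 Hz mod fs = 30 Hz.
30 Hz > fs/2 = 18 Hz, folds to fs − 30 Hz = 6 Hz.

6 Hz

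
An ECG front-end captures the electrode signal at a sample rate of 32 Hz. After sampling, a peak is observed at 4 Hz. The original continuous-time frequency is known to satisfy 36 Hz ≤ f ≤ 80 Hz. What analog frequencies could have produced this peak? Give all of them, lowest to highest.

36 Hz, 60 Hz, 68 Hz

Frequencies that alias to 4 Hz are k·fs ± 4 Hz for integer k ≥ 0.
k=0: 4 Hz.
k=1: 28 Hz, 36 Hz.
k=2: 60 Hz, 68 Hz.
k=3: 92 Hz, 100 Hz.
Within [36 Hz, 80 Hz]: 36 Hz, 60 Hz, 68 Hz.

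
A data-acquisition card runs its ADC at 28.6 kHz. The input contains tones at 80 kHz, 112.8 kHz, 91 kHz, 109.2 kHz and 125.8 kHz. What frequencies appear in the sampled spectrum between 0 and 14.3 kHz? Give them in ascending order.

1.6 kHz, 5.2 kHz, 5.8 kHz, 11.4 kHz

fs/2 = 14.3 kHz.
80 kHz mod fs = 22.8 kHz.
22.8 kHz > fs/2 = 14.3 kHz, folds to fs − 22.8 kHz = 5.8 kHz.
112.8 kHz mod fs = 27 kHz.
27 kHz > fs/2 = 14.3 kHz, folds to fs − 27 kHz = 1.6 kHz.
91 kHz mod fs = 5.2 kHz.
5.2 kHz ≤ fs/2 = 14.3 kHz, appears at 5.2 kHz.
109.2 kHz mod fs = 23.4 kHz.
23.4 kHz > fs/2 = 14.3 kHz, folds to fs − 23.4 kHz = 5.2 kHz.
125.8 kHz mod fs = 11.4 kHz.
11.4 kHz ≤ fs/2 = 14.3 kHz, appears at 11.4 kHz.
Distinct values: {1.6 kHz, 5.2 kHz, 5.8 kHz, 11.4 kHz}.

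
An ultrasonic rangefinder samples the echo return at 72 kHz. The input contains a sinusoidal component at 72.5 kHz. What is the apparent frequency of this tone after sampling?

72.5 kHz mod fs = 0.5 kHz.
0.5 kHz ≤ fs/2 = 36 kHz, appears at 0.5 kHz.

0.5 kHz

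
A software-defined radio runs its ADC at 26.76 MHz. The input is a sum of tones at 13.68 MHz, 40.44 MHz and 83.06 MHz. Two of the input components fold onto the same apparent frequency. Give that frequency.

fs/2 = 13.38 MHz.
13.68 MHz > fs/2 = 13.38 MHz, folds to fs − 13.68 MHz = 13.08 MHz.
40.44 MHz mod fs = 13.68 MHz.
13.68 MHz > fs/2 = 13.38 MHz, folds to fs − 13.68 MHz = 13.08 MHz.
83.06 MHz mod fs = 2.78 MHz.
2.78 MHz ≤ fs/2 = 13.38 MHz, appears at 2.78 MHz.
13.68 MHz and 40.44 MHz both map to 13.08 MHz.

13.08 MHz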